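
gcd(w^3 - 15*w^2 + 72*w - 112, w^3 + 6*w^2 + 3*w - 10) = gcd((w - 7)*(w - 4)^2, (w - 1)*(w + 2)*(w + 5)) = 1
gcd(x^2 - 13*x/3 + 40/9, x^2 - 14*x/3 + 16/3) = x - 8/3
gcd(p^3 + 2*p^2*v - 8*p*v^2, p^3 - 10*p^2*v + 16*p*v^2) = p^2 - 2*p*v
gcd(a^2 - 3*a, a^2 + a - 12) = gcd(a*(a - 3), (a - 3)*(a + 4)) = a - 3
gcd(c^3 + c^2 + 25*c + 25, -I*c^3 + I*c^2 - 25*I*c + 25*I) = c^2 + 25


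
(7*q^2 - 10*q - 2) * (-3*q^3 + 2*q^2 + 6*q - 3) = -21*q^5 + 44*q^4 + 28*q^3 - 85*q^2 + 18*q + 6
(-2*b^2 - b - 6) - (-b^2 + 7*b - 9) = -b^2 - 8*b + 3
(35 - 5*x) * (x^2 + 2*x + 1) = -5*x^3 + 25*x^2 + 65*x + 35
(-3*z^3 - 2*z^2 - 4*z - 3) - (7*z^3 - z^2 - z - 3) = -10*z^3 - z^2 - 3*z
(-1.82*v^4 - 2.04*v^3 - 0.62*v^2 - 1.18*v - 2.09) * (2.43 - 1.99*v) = 3.6218*v^5 - 0.363*v^4 - 3.7234*v^3 + 0.8416*v^2 + 1.2917*v - 5.0787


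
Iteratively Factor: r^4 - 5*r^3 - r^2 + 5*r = (r)*(r^3 - 5*r^2 - r + 5) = r*(r - 5)*(r^2 - 1) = r*(r - 5)*(r + 1)*(r - 1)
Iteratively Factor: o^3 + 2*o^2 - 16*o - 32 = (o + 4)*(o^2 - 2*o - 8) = (o + 2)*(o + 4)*(o - 4)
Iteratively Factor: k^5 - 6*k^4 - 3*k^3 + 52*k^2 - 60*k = (k - 2)*(k^4 - 4*k^3 - 11*k^2 + 30*k) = (k - 5)*(k - 2)*(k^3 + k^2 - 6*k) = (k - 5)*(k - 2)*(k + 3)*(k^2 - 2*k) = (k - 5)*(k - 2)^2*(k + 3)*(k)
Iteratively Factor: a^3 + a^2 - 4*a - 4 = (a + 2)*(a^2 - a - 2) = (a - 2)*(a + 2)*(a + 1)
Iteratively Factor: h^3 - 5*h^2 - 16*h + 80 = (h - 5)*(h^2 - 16) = (h - 5)*(h - 4)*(h + 4)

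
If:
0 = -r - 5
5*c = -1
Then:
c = -1/5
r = -5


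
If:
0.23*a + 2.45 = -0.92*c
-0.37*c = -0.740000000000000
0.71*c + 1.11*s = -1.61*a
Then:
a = -18.65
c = 2.00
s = 25.77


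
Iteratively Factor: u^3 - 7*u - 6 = (u + 2)*(u^2 - 2*u - 3) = (u - 3)*(u + 2)*(u + 1)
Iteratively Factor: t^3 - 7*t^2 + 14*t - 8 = (t - 2)*(t^2 - 5*t + 4) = (t - 4)*(t - 2)*(t - 1)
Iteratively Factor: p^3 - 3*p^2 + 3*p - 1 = (p - 1)*(p^2 - 2*p + 1) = (p - 1)^2*(p - 1)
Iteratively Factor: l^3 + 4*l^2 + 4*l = (l + 2)*(l^2 + 2*l) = (l + 2)^2*(l)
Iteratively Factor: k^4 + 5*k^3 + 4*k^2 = (k + 1)*(k^3 + 4*k^2) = k*(k + 1)*(k^2 + 4*k) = k^2*(k + 1)*(k + 4)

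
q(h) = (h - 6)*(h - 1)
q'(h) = 2*h - 7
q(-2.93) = 35.09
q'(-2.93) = -12.86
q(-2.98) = 35.74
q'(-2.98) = -12.96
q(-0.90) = 13.11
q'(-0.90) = -8.80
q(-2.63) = 31.33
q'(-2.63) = -12.26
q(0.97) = 0.15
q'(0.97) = -5.06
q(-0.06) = 6.42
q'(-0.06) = -7.12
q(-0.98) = 13.82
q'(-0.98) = -8.96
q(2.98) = -5.98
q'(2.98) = -1.04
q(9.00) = 24.00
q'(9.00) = 11.00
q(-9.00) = 150.00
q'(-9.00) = -25.00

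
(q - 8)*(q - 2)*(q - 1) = q^3 - 11*q^2 + 26*q - 16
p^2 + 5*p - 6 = (p - 1)*(p + 6)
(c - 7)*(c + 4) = c^2 - 3*c - 28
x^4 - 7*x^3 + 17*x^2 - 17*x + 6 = (x - 3)*(x - 2)*(x - 1)^2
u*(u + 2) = u^2 + 2*u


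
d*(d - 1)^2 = d^3 - 2*d^2 + d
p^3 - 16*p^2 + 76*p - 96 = (p - 8)*(p - 6)*(p - 2)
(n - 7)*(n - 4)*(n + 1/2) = n^3 - 21*n^2/2 + 45*n/2 + 14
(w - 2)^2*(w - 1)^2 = w^4 - 6*w^3 + 13*w^2 - 12*w + 4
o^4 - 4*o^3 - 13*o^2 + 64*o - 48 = (o - 4)*(o - 3)*(o - 1)*(o + 4)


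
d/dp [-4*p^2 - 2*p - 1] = -8*p - 2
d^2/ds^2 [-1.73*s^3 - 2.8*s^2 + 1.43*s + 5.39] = -10.38*s - 5.6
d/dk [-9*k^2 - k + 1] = -18*k - 1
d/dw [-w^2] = -2*w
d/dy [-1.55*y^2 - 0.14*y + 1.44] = -3.1*y - 0.14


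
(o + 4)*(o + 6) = o^2 + 10*o + 24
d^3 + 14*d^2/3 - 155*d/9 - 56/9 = (d - 8/3)*(d + 1/3)*(d + 7)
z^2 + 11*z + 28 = (z + 4)*(z + 7)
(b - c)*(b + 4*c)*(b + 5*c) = b^3 + 8*b^2*c + 11*b*c^2 - 20*c^3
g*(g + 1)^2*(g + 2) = g^4 + 4*g^3 + 5*g^2 + 2*g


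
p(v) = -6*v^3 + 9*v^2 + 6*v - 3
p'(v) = -18*v^2 + 18*v + 6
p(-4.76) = 819.46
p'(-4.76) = -487.52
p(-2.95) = 211.66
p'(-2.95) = -203.74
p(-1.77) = 47.85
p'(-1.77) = -82.25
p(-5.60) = 1299.34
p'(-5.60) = -659.28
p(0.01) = -2.94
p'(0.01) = 6.18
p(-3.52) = 349.08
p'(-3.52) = -280.39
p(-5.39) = 1165.67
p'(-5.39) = -613.96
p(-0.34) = -3.76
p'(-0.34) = -2.20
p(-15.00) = 22182.00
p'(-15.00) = -4314.00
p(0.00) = -3.00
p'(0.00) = 6.00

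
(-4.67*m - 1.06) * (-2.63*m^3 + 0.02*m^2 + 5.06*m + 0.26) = 12.2821*m^4 + 2.6944*m^3 - 23.6514*m^2 - 6.5778*m - 0.2756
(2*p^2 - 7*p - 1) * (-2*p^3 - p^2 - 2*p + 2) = -4*p^5 + 12*p^4 + 5*p^3 + 19*p^2 - 12*p - 2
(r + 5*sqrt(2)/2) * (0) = 0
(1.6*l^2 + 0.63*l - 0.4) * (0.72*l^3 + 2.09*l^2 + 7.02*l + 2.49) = 1.152*l^5 + 3.7976*l^4 + 12.2607*l^3 + 7.5706*l^2 - 1.2393*l - 0.996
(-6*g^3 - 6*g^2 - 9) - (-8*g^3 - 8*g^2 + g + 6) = 2*g^3 + 2*g^2 - g - 15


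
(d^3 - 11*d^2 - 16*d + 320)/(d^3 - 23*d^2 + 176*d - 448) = (d + 5)/(d - 7)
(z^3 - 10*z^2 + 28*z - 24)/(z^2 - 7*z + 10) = (z^2 - 8*z + 12)/(z - 5)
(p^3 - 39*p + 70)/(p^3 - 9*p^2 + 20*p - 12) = (p^2 + 2*p - 35)/(p^2 - 7*p + 6)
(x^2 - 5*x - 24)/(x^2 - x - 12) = (x - 8)/(x - 4)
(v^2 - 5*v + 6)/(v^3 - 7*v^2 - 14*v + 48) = (v - 3)/(v^2 - 5*v - 24)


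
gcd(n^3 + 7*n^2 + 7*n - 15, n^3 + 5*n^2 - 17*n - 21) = 1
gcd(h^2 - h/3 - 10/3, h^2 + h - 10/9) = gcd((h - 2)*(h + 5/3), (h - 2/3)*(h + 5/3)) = h + 5/3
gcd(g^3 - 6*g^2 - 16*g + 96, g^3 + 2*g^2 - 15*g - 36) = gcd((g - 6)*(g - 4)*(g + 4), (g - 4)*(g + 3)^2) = g - 4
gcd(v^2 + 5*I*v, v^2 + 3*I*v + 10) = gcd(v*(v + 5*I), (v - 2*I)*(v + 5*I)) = v + 5*I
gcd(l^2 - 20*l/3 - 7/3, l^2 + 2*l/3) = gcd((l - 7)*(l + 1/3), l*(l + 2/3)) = 1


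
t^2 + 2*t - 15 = (t - 3)*(t + 5)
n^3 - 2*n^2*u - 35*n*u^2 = n*(n - 7*u)*(n + 5*u)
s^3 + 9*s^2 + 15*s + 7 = (s + 1)^2*(s + 7)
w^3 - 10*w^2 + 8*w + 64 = (w - 8)*(w - 4)*(w + 2)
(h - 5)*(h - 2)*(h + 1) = h^3 - 6*h^2 + 3*h + 10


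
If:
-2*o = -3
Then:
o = 3/2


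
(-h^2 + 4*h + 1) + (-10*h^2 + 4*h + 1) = -11*h^2 + 8*h + 2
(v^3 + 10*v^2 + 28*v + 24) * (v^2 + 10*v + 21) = v^5 + 20*v^4 + 149*v^3 + 514*v^2 + 828*v + 504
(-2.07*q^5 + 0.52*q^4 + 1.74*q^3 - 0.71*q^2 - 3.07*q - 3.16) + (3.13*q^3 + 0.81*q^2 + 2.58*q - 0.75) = -2.07*q^5 + 0.52*q^4 + 4.87*q^3 + 0.1*q^2 - 0.49*q - 3.91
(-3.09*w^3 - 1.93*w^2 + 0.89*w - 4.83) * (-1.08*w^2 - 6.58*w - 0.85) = 3.3372*w^5 + 22.4166*w^4 + 14.3647*w^3 + 1.0007*w^2 + 31.0249*w + 4.1055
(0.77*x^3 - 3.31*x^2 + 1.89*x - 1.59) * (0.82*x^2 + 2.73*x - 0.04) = 0.6314*x^5 - 0.6121*x^4 - 7.5173*x^3 + 3.9883*x^2 - 4.4163*x + 0.0636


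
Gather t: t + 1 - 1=t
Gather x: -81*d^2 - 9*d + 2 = -81*d^2 - 9*d + 2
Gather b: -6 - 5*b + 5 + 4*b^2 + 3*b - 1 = 4*b^2 - 2*b - 2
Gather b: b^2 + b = b^2 + b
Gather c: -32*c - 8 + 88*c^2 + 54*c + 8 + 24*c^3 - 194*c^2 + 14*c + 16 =24*c^3 - 106*c^2 + 36*c + 16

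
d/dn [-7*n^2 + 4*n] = 4 - 14*n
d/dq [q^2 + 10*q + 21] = 2*q + 10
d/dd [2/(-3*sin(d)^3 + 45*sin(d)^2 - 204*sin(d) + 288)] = 2*(3*sin(d)^2 - 30*sin(d) + 68)*cos(d)/(3*(sin(d)^3 - 15*sin(d)^2 + 68*sin(d) - 96)^2)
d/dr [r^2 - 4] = 2*r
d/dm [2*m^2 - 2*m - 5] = 4*m - 2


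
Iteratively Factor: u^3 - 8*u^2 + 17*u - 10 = (u - 1)*(u^2 - 7*u + 10) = (u - 2)*(u - 1)*(u - 5)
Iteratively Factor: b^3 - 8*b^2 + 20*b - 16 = (b - 4)*(b^2 - 4*b + 4) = (b - 4)*(b - 2)*(b - 2)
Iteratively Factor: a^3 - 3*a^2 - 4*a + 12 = (a - 3)*(a^2 - 4) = (a - 3)*(a + 2)*(a - 2)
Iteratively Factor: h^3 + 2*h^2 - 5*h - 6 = (h - 2)*(h^2 + 4*h + 3) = (h - 2)*(h + 3)*(h + 1)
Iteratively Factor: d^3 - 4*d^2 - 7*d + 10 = (d + 2)*(d^2 - 6*d + 5) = (d - 1)*(d + 2)*(d - 5)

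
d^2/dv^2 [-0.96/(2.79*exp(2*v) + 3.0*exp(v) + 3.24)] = (-0.96*(5.58*exp(v) + 3.0)*(11.16*exp(v) + 6.0)*exp(v) + (10.7136*exp(v) + 2.88)*(2.79*exp(2*v) + 3.0*exp(v) + 3.24))*exp(v)/(2.79*exp(2*v) + 3.0*exp(v) + 3.24)^3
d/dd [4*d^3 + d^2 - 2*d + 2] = 12*d^2 + 2*d - 2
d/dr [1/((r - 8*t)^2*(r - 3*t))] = ((-r + 3*t)*(r - 8*t) - 2*(r - 3*t)^2)/((r - 8*t)^3*(r - 3*t)^3)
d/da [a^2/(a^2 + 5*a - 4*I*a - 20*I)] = (a^2*(5 - 4*I) - 40*I*a)/(a^4 + a^3*(10 - 8*I) + a^2*(9 - 80*I) + a*(-160 - 200*I) - 400)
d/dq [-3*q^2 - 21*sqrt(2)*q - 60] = -6*q - 21*sqrt(2)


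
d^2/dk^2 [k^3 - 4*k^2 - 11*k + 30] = 6*k - 8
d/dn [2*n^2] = 4*n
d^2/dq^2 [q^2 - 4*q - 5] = 2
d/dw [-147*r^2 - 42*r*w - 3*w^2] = -42*r - 6*w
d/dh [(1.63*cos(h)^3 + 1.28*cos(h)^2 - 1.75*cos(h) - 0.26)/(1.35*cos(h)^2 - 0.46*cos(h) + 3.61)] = (-2.2005*cos(h)^4 + 1.4996*cos(h)^3 - 19.4266*cos(h)^2 - 9.9436*cos(h) + 6.4371)*sin(h)/(1.8225*cos(h)^4 - 1.242*cos(h)^3 + 9.9586*cos(h)^2 - 3.3212*cos(h) + 13.0321)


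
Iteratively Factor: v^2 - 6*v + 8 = (v - 2)*(v - 4)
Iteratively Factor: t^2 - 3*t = (t)*(t - 3)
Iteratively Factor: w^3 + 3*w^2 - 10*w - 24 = (w + 4)*(w^2 - w - 6) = (w + 2)*(w + 4)*(w - 3)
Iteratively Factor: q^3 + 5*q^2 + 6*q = (q + 3)*(q^2 + 2*q) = q*(q + 3)*(q + 2)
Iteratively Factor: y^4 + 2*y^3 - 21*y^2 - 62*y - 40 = (y + 4)*(y^3 - 2*y^2 - 13*y - 10) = (y + 2)*(y + 4)*(y^2 - 4*y - 5) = (y - 5)*(y + 2)*(y + 4)*(y + 1)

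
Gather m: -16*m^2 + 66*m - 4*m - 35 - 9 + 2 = -16*m^2 + 62*m - 42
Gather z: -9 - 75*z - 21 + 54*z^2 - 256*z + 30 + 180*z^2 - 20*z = 234*z^2 - 351*z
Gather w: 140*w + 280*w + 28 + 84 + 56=420*w + 168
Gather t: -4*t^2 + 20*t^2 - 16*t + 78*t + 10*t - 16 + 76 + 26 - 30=16*t^2 + 72*t + 56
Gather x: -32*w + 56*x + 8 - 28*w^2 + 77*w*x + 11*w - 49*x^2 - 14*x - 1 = -28*w^2 - 21*w - 49*x^2 + x*(77*w + 42) + 7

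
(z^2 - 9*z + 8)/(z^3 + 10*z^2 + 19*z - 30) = (z - 8)/(z^2 + 11*z + 30)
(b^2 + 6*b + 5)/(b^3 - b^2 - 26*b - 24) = (b + 5)/(b^2 - 2*b - 24)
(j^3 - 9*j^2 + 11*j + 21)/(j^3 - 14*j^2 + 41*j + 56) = (j - 3)/(j - 8)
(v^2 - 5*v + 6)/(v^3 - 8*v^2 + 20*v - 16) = (v - 3)/(v^2 - 6*v + 8)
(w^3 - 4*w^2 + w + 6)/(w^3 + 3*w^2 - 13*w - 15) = (w - 2)/(w + 5)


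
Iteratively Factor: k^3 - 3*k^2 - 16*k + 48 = (k + 4)*(k^2 - 7*k + 12) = (k - 4)*(k + 4)*(k - 3)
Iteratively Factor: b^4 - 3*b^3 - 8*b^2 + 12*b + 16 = (b + 1)*(b^3 - 4*b^2 - 4*b + 16) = (b - 4)*(b + 1)*(b^2 - 4) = (b - 4)*(b + 1)*(b + 2)*(b - 2)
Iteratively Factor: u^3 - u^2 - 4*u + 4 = (u - 1)*(u^2 - 4) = (u - 2)*(u - 1)*(u + 2)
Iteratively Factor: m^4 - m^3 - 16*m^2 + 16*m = (m)*(m^3 - m^2 - 16*m + 16) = m*(m - 1)*(m^2 - 16) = m*(m - 4)*(m - 1)*(m + 4)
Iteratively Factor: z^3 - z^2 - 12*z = (z)*(z^2 - z - 12) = z*(z - 4)*(z + 3)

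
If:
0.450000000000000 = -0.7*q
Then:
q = -0.64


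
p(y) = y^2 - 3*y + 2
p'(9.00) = 15.00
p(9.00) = 56.00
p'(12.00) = 21.00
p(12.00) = 110.00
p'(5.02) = 7.04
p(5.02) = 12.14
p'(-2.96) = -8.92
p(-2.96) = 19.64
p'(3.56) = 4.12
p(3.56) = 3.99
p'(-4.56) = -12.12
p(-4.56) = 36.47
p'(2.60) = 2.20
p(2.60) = 0.96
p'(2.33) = 1.66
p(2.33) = 0.44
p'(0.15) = -2.70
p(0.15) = 1.57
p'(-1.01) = -5.02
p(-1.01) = 6.05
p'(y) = 2*y - 3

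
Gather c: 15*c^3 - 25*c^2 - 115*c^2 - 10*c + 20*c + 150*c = 15*c^3 - 140*c^2 + 160*c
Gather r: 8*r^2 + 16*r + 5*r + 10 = 8*r^2 + 21*r + 10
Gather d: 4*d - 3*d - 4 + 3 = d - 1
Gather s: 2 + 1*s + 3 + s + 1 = 2*s + 6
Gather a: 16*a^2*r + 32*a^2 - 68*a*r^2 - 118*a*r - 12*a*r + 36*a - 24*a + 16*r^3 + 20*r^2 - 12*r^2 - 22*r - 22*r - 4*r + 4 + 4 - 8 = a^2*(16*r + 32) + a*(-68*r^2 - 130*r + 12) + 16*r^3 + 8*r^2 - 48*r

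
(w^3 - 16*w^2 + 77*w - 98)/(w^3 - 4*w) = (w^2 - 14*w + 49)/(w*(w + 2))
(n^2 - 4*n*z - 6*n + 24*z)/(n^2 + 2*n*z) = (n^2 - 4*n*z - 6*n + 24*z)/(n*(n + 2*z))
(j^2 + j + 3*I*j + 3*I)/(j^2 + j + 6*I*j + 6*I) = (j + 3*I)/(j + 6*I)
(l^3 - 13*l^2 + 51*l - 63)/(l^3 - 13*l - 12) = (-l^3 + 13*l^2 - 51*l + 63)/(-l^3 + 13*l + 12)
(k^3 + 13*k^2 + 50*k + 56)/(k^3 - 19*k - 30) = (k^2 + 11*k + 28)/(k^2 - 2*k - 15)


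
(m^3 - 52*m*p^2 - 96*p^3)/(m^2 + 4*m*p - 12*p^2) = (-m^2 + 6*m*p + 16*p^2)/(-m + 2*p)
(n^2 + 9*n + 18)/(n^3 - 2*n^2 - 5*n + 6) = (n^2 + 9*n + 18)/(n^3 - 2*n^2 - 5*n + 6)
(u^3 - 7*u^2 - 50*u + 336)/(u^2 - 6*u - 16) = (u^2 + u - 42)/(u + 2)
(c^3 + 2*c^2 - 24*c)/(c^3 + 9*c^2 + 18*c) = (c - 4)/(c + 3)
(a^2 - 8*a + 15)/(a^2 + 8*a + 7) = (a^2 - 8*a + 15)/(a^2 + 8*a + 7)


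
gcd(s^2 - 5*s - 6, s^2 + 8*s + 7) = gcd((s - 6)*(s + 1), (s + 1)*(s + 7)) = s + 1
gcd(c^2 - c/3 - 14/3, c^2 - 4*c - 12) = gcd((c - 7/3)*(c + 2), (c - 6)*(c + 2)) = c + 2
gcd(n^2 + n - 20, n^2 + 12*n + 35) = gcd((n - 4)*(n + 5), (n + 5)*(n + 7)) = n + 5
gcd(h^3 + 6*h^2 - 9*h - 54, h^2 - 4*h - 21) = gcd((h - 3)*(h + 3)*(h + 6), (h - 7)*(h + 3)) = h + 3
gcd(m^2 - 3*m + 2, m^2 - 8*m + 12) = m - 2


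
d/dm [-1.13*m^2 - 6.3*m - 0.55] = -2.26*m - 6.3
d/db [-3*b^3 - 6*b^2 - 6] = 3*b*(-3*b - 4)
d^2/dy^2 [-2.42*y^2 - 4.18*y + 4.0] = -4.84000000000000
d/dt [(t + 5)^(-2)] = -2/(t + 5)^3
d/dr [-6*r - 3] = -6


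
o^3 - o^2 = o^2*(o - 1)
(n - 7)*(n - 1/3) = n^2 - 22*n/3 + 7/3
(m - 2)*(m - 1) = m^2 - 3*m + 2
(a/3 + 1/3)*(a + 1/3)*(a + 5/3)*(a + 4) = a^4/3 + 7*a^3/3 + 131*a^2/27 + 97*a/27 + 20/27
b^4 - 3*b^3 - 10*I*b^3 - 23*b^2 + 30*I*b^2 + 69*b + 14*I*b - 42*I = (b - 3)*(b - 7*I)*(b - 2*I)*(b - I)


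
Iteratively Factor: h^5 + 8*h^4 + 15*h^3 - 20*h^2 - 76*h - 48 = (h - 2)*(h^4 + 10*h^3 + 35*h^2 + 50*h + 24) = (h - 2)*(h + 1)*(h^3 + 9*h^2 + 26*h + 24) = (h - 2)*(h + 1)*(h + 2)*(h^2 + 7*h + 12) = (h - 2)*(h + 1)*(h + 2)*(h + 4)*(h + 3)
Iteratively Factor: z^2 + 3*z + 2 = (z + 2)*(z + 1)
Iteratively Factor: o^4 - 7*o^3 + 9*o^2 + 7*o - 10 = (o - 2)*(o^3 - 5*o^2 - o + 5) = (o - 5)*(o - 2)*(o^2 - 1) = (o - 5)*(o - 2)*(o - 1)*(o + 1)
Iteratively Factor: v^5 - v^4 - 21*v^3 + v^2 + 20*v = (v + 4)*(v^4 - 5*v^3 - v^2 + 5*v) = (v + 1)*(v + 4)*(v^3 - 6*v^2 + 5*v) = v*(v + 1)*(v + 4)*(v^2 - 6*v + 5) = v*(v - 1)*(v + 1)*(v + 4)*(v - 5)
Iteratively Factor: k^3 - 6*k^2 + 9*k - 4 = (k - 1)*(k^2 - 5*k + 4) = (k - 1)^2*(k - 4)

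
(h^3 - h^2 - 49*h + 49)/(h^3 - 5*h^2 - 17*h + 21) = (h + 7)/(h + 3)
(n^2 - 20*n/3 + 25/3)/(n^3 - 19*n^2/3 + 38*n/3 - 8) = (3*n^2 - 20*n + 25)/(3*n^3 - 19*n^2 + 38*n - 24)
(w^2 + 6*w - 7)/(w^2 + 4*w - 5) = (w + 7)/(w + 5)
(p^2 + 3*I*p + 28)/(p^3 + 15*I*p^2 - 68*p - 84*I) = (p - 4*I)/(p^2 + 8*I*p - 12)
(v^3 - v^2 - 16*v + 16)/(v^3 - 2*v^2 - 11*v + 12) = (v + 4)/(v + 3)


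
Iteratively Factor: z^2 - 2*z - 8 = (z - 4)*(z + 2)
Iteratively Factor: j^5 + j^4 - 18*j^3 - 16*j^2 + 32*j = (j + 2)*(j^4 - j^3 - 16*j^2 + 16*j) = (j - 1)*(j + 2)*(j^3 - 16*j) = (j - 1)*(j + 2)*(j + 4)*(j^2 - 4*j) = (j - 4)*(j - 1)*(j + 2)*(j + 4)*(j)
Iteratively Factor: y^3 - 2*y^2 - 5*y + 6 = (y - 1)*(y^2 - y - 6) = (y - 1)*(y + 2)*(y - 3)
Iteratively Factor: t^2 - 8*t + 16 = (t - 4)*(t - 4)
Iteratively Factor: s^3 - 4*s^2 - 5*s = (s)*(s^2 - 4*s - 5) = s*(s - 5)*(s + 1)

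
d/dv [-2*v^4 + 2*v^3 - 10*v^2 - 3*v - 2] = -8*v^3 + 6*v^2 - 20*v - 3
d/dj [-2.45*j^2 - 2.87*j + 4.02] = -4.9*j - 2.87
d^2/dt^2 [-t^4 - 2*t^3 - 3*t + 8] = 12*t*(-t - 1)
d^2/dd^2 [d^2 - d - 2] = 2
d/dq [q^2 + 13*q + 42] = 2*q + 13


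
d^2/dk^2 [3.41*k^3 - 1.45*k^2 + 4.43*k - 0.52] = 20.46*k - 2.9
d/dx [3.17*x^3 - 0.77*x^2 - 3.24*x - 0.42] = 9.51*x^2 - 1.54*x - 3.24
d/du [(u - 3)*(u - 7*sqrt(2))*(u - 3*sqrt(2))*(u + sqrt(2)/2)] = 4*u^3 - 57*sqrt(2)*u^2/2 - 9*u^2 + 64*u + 57*sqrt(2)*u - 96 + 21*sqrt(2)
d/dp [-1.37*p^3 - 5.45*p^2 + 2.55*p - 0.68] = -4.11*p^2 - 10.9*p + 2.55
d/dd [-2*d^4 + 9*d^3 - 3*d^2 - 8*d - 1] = -8*d^3 + 27*d^2 - 6*d - 8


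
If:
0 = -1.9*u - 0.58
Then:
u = -0.31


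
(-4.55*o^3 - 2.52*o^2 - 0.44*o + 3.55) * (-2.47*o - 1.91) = 11.2385*o^4 + 14.9149*o^3 + 5.9*o^2 - 7.9281*o - 6.7805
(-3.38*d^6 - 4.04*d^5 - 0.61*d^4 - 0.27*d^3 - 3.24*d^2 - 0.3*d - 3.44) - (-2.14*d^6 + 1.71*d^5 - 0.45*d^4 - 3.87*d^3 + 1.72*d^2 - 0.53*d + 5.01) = -1.24*d^6 - 5.75*d^5 - 0.16*d^4 + 3.6*d^3 - 4.96*d^2 + 0.23*d - 8.45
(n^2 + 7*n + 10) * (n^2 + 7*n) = n^4 + 14*n^3 + 59*n^2 + 70*n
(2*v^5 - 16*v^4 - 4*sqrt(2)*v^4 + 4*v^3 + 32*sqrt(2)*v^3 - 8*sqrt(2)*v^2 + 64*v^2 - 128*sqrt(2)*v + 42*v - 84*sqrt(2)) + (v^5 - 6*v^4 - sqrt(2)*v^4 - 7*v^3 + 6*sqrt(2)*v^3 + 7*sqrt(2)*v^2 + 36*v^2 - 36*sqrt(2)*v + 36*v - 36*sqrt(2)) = 3*v^5 - 22*v^4 - 5*sqrt(2)*v^4 - 3*v^3 + 38*sqrt(2)*v^3 - sqrt(2)*v^2 + 100*v^2 - 164*sqrt(2)*v + 78*v - 120*sqrt(2)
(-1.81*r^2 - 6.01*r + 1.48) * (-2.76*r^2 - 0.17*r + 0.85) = 4.9956*r^4 + 16.8953*r^3 - 4.6016*r^2 - 5.3601*r + 1.258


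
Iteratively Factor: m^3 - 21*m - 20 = (m - 5)*(m^2 + 5*m + 4) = (m - 5)*(m + 1)*(m + 4)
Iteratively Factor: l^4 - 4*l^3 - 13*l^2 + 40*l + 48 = (l + 1)*(l^3 - 5*l^2 - 8*l + 48) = (l - 4)*(l + 1)*(l^2 - l - 12) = (l - 4)*(l + 1)*(l + 3)*(l - 4)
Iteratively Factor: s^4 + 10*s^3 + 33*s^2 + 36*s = (s + 4)*(s^3 + 6*s^2 + 9*s) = s*(s + 4)*(s^2 + 6*s + 9) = s*(s + 3)*(s + 4)*(s + 3)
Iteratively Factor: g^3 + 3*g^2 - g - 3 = (g + 3)*(g^2 - 1) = (g + 1)*(g + 3)*(g - 1)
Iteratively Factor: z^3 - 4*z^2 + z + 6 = (z - 2)*(z^2 - 2*z - 3) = (z - 3)*(z - 2)*(z + 1)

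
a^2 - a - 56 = (a - 8)*(a + 7)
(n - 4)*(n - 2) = n^2 - 6*n + 8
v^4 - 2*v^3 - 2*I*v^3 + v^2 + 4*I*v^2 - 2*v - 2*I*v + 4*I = (v - 2)*(v - 2*I)*(v - I)*(v + I)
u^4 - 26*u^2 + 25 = (u - 5)*(u - 1)*(u + 1)*(u + 5)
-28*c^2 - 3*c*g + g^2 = (-7*c + g)*(4*c + g)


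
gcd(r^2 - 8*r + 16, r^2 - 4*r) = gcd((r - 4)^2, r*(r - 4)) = r - 4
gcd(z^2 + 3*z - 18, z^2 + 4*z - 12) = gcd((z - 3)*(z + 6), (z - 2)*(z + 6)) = z + 6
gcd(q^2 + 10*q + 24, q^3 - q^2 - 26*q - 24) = q + 4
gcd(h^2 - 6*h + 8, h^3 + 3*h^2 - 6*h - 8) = h - 2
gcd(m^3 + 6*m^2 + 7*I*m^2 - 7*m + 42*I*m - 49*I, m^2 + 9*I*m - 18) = 1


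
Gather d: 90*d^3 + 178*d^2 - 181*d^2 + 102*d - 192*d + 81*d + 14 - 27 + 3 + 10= 90*d^3 - 3*d^2 - 9*d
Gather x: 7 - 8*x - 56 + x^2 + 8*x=x^2 - 49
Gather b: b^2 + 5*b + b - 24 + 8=b^2 + 6*b - 16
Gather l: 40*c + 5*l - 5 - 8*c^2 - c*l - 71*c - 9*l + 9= -8*c^2 - 31*c + l*(-c - 4) + 4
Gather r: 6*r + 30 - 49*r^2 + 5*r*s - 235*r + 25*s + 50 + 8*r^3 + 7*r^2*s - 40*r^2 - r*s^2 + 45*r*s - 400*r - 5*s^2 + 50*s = 8*r^3 + r^2*(7*s - 89) + r*(-s^2 + 50*s - 629) - 5*s^2 + 75*s + 80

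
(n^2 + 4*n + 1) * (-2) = -2*n^2 - 8*n - 2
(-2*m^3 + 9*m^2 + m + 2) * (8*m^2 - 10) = -16*m^5 + 72*m^4 + 28*m^3 - 74*m^2 - 10*m - 20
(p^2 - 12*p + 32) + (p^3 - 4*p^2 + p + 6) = p^3 - 3*p^2 - 11*p + 38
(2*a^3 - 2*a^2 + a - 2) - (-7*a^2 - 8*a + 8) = 2*a^3 + 5*a^2 + 9*a - 10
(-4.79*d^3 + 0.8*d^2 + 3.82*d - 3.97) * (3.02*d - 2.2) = -14.4658*d^4 + 12.954*d^3 + 9.7764*d^2 - 20.3934*d + 8.734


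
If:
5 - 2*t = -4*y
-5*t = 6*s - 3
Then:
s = -5*y/3 - 19/12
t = 2*y + 5/2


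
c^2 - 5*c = c*(c - 5)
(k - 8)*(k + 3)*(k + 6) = k^3 + k^2 - 54*k - 144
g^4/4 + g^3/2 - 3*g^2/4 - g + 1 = (g/2 + 1)^2*(g - 1)^2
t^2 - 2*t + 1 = (t - 1)^2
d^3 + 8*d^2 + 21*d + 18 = (d + 2)*(d + 3)^2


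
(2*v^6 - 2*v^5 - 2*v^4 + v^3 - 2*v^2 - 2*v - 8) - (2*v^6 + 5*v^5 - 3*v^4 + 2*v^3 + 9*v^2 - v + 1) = -7*v^5 + v^4 - v^3 - 11*v^2 - v - 9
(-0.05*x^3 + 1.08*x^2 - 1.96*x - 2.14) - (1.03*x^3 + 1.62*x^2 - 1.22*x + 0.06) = -1.08*x^3 - 0.54*x^2 - 0.74*x - 2.2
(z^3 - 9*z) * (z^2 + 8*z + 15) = z^5 + 8*z^4 + 6*z^3 - 72*z^2 - 135*z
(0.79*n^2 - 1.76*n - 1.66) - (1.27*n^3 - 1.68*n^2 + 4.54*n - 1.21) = -1.27*n^3 + 2.47*n^2 - 6.3*n - 0.45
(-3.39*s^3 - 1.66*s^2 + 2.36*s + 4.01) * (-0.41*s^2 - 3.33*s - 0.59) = 1.3899*s^5 + 11.9693*s^4 + 6.5603*s^3 - 8.5235*s^2 - 14.7457*s - 2.3659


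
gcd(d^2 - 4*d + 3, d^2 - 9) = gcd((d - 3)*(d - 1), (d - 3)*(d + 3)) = d - 3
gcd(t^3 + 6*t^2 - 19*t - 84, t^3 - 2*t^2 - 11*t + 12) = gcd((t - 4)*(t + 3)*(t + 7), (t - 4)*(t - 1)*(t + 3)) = t^2 - t - 12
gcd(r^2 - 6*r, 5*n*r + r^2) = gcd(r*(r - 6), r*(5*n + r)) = r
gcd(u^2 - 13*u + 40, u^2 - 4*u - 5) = u - 5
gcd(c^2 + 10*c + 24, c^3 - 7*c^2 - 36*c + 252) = c + 6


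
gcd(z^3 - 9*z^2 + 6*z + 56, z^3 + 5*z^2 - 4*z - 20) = z + 2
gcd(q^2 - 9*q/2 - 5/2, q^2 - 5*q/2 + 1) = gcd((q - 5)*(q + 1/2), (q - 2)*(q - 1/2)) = 1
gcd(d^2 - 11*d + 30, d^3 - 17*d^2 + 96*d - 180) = d^2 - 11*d + 30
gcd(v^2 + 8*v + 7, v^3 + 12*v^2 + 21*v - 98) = v + 7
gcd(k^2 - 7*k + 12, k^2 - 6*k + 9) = k - 3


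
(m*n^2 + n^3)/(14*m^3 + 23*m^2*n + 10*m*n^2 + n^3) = n^2/(14*m^2 + 9*m*n + n^2)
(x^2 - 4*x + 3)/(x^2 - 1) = (x - 3)/(x + 1)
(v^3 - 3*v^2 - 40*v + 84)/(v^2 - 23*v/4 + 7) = 4*(v^3 - 3*v^2 - 40*v + 84)/(4*v^2 - 23*v + 28)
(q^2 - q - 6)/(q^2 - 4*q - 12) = (q - 3)/(q - 6)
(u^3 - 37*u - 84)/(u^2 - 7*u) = u + 7 + 12/u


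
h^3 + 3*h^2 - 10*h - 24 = (h - 3)*(h + 2)*(h + 4)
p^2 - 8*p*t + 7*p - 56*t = (p + 7)*(p - 8*t)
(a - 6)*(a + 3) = a^2 - 3*a - 18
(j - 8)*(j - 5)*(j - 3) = j^3 - 16*j^2 + 79*j - 120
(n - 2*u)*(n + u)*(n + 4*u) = n^3 + 3*n^2*u - 6*n*u^2 - 8*u^3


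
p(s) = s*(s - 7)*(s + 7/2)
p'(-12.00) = 491.50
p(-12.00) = -1938.00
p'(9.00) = 155.50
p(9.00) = 225.00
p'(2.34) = -24.45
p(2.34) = -63.68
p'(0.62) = -27.69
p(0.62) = -16.30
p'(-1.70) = -3.93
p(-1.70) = 26.62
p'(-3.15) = 27.32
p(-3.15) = 11.19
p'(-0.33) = -21.86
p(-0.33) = 7.67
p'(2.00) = -26.50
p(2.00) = -55.00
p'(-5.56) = 107.16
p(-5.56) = -143.86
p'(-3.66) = 41.31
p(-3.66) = -6.24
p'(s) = s*(s - 7) + s*(s + 7/2) + (s - 7)*(s + 7/2)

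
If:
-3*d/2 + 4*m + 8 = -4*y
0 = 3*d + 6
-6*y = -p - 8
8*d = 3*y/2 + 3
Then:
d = -2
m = 119/12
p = -84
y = -38/3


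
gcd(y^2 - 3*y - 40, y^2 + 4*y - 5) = y + 5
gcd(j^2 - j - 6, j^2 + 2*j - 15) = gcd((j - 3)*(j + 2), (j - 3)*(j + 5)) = j - 3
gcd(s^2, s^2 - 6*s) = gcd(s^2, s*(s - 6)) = s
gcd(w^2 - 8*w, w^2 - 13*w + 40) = w - 8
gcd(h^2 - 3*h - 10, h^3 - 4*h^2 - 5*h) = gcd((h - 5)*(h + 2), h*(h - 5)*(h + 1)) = h - 5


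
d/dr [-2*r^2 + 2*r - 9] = 2 - 4*r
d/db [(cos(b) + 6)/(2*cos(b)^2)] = (cos(b) + 12)*sin(b)/(2*cos(b)^3)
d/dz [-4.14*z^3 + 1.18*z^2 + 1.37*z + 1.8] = -12.42*z^2 + 2.36*z + 1.37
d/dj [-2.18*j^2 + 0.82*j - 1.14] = 0.82 - 4.36*j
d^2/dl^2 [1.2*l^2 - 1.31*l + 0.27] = 2.40000000000000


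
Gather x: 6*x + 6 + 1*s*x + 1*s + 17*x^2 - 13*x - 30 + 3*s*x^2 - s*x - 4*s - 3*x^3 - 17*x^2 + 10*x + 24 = 3*s*x^2 - 3*s - 3*x^3 + 3*x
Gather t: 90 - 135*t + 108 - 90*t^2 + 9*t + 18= -90*t^2 - 126*t + 216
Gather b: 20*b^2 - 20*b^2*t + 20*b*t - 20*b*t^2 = b^2*(20 - 20*t) + b*(-20*t^2 + 20*t)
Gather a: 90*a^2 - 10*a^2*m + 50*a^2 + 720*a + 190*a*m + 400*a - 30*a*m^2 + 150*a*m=a^2*(140 - 10*m) + a*(-30*m^2 + 340*m + 1120)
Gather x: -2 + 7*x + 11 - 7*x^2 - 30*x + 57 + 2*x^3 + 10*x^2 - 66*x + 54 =2*x^3 + 3*x^2 - 89*x + 120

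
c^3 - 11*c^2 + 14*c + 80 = (c - 8)*(c - 5)*(c + 2)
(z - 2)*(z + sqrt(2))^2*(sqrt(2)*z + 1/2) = sqrt(2)*z^4 - 2*sqrt(2)*z^3 + 9*z^3/2 - 9*z^2 + 3*sqrt(2)*z^2 - 6*sqrt(2)*z + z - 2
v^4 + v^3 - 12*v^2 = v^2*(v - 3)*(v + 4)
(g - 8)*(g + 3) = g^2 - 5*g - 24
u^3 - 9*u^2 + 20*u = u*(u - 5)*(u - 4)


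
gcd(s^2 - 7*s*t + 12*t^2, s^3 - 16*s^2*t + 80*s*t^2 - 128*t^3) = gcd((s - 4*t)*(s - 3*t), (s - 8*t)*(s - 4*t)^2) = s - 4*t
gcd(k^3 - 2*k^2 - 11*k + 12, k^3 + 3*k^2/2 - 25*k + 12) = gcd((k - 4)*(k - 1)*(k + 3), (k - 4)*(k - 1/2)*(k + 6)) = k - 4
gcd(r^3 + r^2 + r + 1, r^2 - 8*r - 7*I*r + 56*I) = 1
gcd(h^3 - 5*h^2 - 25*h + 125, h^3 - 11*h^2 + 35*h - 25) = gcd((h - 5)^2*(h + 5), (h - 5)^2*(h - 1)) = h^2 - 10*h + 25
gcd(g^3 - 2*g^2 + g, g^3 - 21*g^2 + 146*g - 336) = 1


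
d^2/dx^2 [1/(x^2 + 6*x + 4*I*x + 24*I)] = 2*(-x^2 - 6*x - 4*I*x + 4*(x + 3 + 2*I)^2 - 24*I)/(x^2 + 6*x + 4*I*x + 24*I)^3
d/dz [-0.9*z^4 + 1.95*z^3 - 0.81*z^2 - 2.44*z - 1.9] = -3.6*z^3 + 5.85*z^2 - 1.62*z - 2.44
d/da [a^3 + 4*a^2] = a*(3*a + 8)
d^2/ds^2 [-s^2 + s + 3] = -2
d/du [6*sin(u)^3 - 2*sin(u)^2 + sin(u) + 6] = (18*sin(u)^2 - 4*sin(u) + 1)*cos(u)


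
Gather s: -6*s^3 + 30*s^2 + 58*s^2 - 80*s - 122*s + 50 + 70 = -6*s^3 + 88*s^2 - 202*s + 120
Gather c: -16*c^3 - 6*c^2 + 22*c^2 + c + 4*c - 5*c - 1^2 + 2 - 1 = -16*c^3 + 16*c^2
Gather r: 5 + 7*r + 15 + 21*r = 28*r + 20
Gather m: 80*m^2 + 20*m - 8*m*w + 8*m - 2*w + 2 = 80*m^2 + m*(28 - 8*w) - 2*w + 2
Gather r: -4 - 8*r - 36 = -8*r - 40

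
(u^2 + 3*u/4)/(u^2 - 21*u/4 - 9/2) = u/(u - 6)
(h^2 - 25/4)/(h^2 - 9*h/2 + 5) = (h + 5/2)/(h - 2)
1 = 1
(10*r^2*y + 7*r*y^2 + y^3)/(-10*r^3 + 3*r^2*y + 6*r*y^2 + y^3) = y/(-r + y)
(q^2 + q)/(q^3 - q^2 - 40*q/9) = 9*(q + 1)/(9*q^2 - 9*q - 40)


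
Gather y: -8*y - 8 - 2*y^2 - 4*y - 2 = -2*y^2 - 12*y - 10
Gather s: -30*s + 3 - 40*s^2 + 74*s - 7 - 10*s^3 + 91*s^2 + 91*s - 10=-10*s^3 + 51*s^2 + 135*s - 14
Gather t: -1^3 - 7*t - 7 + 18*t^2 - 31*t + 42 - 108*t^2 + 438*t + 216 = -90*t^2 + 400*t + 250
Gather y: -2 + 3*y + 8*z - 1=3*y + 8*z - 3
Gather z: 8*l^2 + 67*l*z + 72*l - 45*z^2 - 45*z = 8*l^2 + 72*l - 45*z^2 + z*(67*l - 45)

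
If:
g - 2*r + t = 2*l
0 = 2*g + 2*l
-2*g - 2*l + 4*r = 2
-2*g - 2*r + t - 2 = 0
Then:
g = -2/5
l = 2/5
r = 1/2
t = 11/5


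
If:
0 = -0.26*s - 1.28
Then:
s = -4.92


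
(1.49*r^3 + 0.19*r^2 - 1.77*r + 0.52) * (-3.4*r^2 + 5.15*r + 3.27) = -5.066*r^5 + 7.0275*r^4 + 11.8688*r^3 - 10.2622*r^2 - 3.1099*r + 1.7004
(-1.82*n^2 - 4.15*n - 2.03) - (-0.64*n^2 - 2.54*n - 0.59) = -1.18*n^2 - 1.61*n - 1.44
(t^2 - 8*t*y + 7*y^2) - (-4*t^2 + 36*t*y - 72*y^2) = 5*t^2 - 44*t*y + 79*y^2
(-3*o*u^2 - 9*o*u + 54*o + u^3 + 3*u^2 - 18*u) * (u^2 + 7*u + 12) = -3*o*u^4 - 30*o*u^3 - 45*o*u^2 + 270*o*u + 648*o + u^5 + 10*u^4 + 15*u^3 - 90*u^2 - 216*u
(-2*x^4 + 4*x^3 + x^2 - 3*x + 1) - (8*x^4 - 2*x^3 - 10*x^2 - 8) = -10*x^4 + 6*x^3 + 11*x^2 - 3*x + 9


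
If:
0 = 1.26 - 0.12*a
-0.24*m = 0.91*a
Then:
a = 10.50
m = -39.81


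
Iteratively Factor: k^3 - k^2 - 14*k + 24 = (k - 2)*(k^2 + k - 12) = (k - 2)*(k + 4)*(k - 3)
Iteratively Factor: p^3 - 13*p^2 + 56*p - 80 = (p - 4)*(p^2 - 9*p + 20) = (p - 5)*(p - 4)*(p - 4)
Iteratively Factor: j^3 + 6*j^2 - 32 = (j + 4)*(j^2 + 2*j - 8) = (j - 2)*(j + 4)*(j + 4)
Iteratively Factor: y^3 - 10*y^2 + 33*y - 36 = (y - 3)*(y^2 - 7*y + 12) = (y - 3)^2*(y - 4)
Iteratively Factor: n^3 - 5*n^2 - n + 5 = (n + 1)*(n^2 - 6*n + 5) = (n - 5)*(n + 1)*(n - 1)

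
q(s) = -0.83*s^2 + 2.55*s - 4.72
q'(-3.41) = 8.21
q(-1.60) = -10.92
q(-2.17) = -14.16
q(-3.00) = -19.84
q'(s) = 2.55 - 1.66*s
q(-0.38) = -5.81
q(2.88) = -4.26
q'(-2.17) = 6.15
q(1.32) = -2.80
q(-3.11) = -20.68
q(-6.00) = -49.90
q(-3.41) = -23.07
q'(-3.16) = 7.80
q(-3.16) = -21.07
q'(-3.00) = 7.53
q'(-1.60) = 5.21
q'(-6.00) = 12.51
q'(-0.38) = 3.18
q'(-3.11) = 7.71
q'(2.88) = -2.23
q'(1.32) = 0.36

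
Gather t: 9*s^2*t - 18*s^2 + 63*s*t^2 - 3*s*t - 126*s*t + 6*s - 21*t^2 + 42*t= -18*s^2 + 6*s + t^2*(63*s - 21) + t*(9*s^2 - 129*s + 42)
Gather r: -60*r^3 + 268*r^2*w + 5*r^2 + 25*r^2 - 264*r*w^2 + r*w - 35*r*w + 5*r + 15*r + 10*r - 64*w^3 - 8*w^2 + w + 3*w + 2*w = -60*r^3 + r^2*(268*w + 30) + r*(-264*w^2 - 34*w + 30) - 64*w^3 - 8*w^2 + 6*w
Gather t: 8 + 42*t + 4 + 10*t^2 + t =10*t^2 + 43*t + 12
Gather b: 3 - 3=0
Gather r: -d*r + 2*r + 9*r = r*(11 - d)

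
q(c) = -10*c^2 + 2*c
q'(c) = 2 - 20*c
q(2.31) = -48.74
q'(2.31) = -44.20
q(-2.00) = -44.00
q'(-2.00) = 42.00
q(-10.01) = -1022.02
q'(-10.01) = 202.20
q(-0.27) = -1.27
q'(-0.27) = 7.40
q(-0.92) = -10.30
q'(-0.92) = 20.40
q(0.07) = 0.09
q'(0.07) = 0.60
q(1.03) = -8.55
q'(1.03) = -18.60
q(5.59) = -301.30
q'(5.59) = -109.80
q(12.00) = -1416.00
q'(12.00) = -238.00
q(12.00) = -1416.00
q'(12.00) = -238.00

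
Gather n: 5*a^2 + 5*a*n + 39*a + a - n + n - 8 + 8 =5*a^2 + 5*a*n + 40*a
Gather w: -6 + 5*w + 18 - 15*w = 12 - 10*w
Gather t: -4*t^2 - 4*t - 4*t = -4*t^2 - 8*t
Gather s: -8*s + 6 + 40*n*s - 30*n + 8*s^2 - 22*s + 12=-30*n + 8*s^2 + s*(40*n - 30) + 18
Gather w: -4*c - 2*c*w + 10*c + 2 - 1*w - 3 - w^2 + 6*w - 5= 6*c - w^2 + w*(5 - 2*c) - 6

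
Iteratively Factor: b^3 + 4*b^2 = (b + 4)*(b^2) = b*(b + 4)*(b)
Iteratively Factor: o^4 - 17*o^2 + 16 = (o - 1)*(o^3 + o^2 - 16*o - 16) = (o - 1)*(o + 1)*(o^2 - 16) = (o - 4)*(o - 1)*(o + 1)*(o + 4)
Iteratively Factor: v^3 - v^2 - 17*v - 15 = (v - 5)*(v^2 + 4*v + 3) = (v - 5)*(v + 3)*(v + 1)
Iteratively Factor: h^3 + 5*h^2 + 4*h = (h + 1)*(h^2 + 4*h) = h*(h + 1)*(h + 4)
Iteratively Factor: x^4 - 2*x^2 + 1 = (x - 1)*(x^3 + x^2 - x - 1) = (x - 1)*(x + 1)*(x^2 - 1) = (x - 1)^2*(x + 1)*(x + 1)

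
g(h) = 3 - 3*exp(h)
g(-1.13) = 2.03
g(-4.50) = 2.97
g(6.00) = -1207.29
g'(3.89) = -146.73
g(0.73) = -3.23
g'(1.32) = -11.23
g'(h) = -3*exp(h)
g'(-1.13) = -0.97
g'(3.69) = -120.13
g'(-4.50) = -0.03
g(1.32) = -8.23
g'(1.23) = -10.26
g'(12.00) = -488264.37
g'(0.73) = -6.23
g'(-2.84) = -0.18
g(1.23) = -7.26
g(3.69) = -117.13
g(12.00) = -488261.37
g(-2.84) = 2.82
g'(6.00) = -1210.29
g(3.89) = -143.73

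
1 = 1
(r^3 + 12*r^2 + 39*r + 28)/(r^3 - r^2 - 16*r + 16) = (r^2 + 8*r + 7)/(r^2 - 5*r + 4)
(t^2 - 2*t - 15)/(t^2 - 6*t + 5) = (t + 3)/(t - 1)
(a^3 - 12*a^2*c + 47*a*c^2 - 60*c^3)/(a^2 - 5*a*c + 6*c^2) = (a^2 - 9*a*c + 20*c^2)/(a - 2*c)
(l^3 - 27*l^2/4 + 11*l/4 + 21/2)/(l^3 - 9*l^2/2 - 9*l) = (4*l^2 - 3*l - 7)/(2*l*(2*l + 3))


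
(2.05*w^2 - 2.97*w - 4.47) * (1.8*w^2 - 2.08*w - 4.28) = 3.69*w^4 - 9.61*w^3 - 10.6424*w^2 + 22.0092*w + 19.1316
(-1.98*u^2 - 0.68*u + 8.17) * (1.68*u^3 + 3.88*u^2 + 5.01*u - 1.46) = -3.3264*u^5 - 8.8248*u^4 + 1.1674*u^3 + 31.1836*u^2 + 41.9245*u - 11.9282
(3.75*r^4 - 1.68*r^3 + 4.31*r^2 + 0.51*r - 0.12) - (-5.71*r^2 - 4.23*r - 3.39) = 3.75*r^4 - 1.68*r^3 + 10.02*r^2 + 4.74*r + 3.27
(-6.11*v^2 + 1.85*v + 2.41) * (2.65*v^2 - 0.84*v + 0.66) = -16.1915*v^4 + 10.0349*v^3 + 0.799899999999999*v^2 - 0.8034*v + 1.5906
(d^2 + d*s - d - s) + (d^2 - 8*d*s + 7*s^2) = 2*d^2 - 7*d*s - d + 7*s^2 - s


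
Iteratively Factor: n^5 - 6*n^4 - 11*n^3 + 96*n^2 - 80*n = (n - 5)*(n^4 - n^3 - 16*n^2 + 16*n) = (n - 5)*(n - 1)*(n^3 - 16*n) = n*(n - 5)*(n - 1)*(n^2 - 16) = n*(n - 5)*(n - 1)*(n + 4)*(n - 4)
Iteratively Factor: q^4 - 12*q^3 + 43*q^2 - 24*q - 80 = (q - 4)*(q^3 - 8*q^2 + 11*q + 20) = (q - 5)*(q - 4)*(q^2 - 3*q - 4) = (q - 5)*(q - 4)^2*(q + 1)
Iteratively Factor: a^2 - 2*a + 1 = (a - 1)*(a - 1)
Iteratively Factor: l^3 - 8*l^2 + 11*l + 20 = (l + 1)*(l^2 - 9*l + 20) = (l - 5)*(l + 1)*(l - 4)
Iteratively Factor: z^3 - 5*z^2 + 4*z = (z - 4)*(z^2 - z) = (z - 4)*(z - 1)*(z)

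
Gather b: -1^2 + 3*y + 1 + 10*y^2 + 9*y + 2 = 10*y^2 + 12*y + 2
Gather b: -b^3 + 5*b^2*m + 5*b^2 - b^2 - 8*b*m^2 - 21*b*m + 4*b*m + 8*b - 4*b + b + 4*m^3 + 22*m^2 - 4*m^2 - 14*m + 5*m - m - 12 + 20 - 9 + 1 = -b^3 + b^2*(5*m + 4) + b*(-8*m^2 - 17*m + 5) + 4*m^3 + 18*m^2 - 10*m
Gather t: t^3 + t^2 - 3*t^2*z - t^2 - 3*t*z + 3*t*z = t^3 - 3*t^2*z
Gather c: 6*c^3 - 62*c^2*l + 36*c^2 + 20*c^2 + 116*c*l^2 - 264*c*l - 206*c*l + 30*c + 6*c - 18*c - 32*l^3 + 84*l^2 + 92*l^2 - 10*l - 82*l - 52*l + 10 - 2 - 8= 6*c^3 + c^2*(56 - 62*l) + c*(116*l^2 - 470*l + 18) - 32*l^3 + 176*l^2 - 144*l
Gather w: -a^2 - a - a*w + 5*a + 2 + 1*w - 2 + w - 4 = -a^2 + 4*a + w*(2 - a) - 4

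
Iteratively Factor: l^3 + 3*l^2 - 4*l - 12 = (l - 2)*(l^2 + 5*l + 6) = (l - 2)*(l + 2)*(l + 3)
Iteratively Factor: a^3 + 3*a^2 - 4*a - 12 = (a + 3)*(a^2 - 4) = (a - 2)*(a + 3)*(a + 2)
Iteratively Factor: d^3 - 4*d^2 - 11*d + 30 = (d - 5)*(d^2 + d - 6) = (d - 5)*(d - 2)*(d + 3)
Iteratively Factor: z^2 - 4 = (z + 2)*(z - 2)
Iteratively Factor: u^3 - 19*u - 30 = (u + 3)*(u^2 - 3*u - 10) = (u + 2)*(u + 3)*(u - 5)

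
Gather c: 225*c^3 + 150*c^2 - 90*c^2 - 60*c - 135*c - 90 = 225*c^3 + 60*c^2 - 195*c - 90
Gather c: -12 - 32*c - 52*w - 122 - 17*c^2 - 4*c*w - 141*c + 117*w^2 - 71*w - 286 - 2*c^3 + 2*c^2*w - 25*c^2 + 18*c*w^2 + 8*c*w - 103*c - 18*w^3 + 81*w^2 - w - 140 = -2*c^3 + c^2*(2*w - 42) + c*(18*w^2 + 4*w - 276) - 18*w^3 + 198*w^2 - 124*w - 560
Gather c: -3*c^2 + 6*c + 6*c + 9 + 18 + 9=-3*c^2 + 12*c + 36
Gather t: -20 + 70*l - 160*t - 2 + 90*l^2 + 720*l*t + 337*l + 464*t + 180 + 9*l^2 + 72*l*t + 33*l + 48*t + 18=99*l^2 + 440*l + t*(792*l + 352) + 176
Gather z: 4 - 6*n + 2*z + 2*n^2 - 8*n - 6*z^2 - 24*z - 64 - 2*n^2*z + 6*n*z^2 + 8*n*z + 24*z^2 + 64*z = 2*n^2 - 14*n + z^2*(6*n + 18) + z*(-2*n^2 + 8*n + 42) - 60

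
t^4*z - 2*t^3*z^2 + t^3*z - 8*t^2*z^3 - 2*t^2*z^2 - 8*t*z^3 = t*(t - 4*z)*(t + 2*z)*(t*z + z)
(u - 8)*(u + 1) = u^2 - 7*u - 8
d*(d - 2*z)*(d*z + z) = d^3*z - 2*d^2*z^2 + d^2*z - 2*d*z^2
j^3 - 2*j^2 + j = j*(j - 1)^2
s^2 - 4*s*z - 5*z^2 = (s - 5*z)*(s + z)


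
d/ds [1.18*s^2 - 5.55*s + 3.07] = 2.36*s - 5.55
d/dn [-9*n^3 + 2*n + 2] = 2 - 27*n^2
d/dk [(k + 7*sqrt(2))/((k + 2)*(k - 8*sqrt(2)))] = ((k + 2)*(k - 8*sqrt(2)) - (k + 2)*(k + 7*sqrt(2)) - (k - 8*sqrt(2))*(k + 7*sqrt(2)))/((k + 2)^2*(k - 8*sqrt(2))^2)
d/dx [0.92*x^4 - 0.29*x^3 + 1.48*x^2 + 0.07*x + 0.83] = 3.68*x^3 - 0.87*x^2 + 2.96*x + 0.07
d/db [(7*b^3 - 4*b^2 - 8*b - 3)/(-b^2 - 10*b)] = (-7*b^4 - 140*b^3 + 32*b^2 - 6*b - 30)/(b^2*(b^2 + 20*b + 100))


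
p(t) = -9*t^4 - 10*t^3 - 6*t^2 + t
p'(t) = -36*t^3 - 30*t^2 - 12*t + 1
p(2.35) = -435.05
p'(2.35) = -660.08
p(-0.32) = -0.70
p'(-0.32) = 2.95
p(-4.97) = -4416.75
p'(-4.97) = 3739.10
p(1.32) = -59.46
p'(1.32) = -149.91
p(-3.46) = -950.95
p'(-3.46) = 1174.55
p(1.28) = -53.68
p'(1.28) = -139.01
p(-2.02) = -93.93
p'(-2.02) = 199.55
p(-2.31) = -167.33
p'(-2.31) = 312.39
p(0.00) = 0.00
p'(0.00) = 1.00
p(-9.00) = -52254.00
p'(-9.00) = 23923.00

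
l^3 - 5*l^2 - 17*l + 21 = (l - 7)*(l - 1)*(l + 3)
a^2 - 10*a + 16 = (a - 8)*(a - 2)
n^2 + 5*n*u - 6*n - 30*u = (n - 6)*(n + 5*u)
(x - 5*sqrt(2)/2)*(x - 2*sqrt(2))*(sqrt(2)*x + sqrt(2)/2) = sqrt(2)*x^3 - 9*x^2 + sqrt(2)*x^2/2 - 9*x/2 + 10*sqrt(2)*x + 5*sqrt(2)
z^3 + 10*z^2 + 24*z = z*(z + 4)*(z + 6)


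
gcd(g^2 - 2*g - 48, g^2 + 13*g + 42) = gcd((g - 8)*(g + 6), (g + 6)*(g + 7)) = g + 6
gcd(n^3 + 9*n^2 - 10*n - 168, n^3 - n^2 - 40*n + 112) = n^2 + 3*n - 28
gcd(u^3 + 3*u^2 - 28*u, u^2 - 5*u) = u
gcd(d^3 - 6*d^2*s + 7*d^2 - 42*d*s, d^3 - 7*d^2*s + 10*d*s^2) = d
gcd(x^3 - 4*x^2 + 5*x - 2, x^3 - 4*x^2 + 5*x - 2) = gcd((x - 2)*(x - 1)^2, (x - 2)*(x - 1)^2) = x^3 - 4*x^2 + 5*x - 2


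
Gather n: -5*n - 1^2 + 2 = 1 - 5*n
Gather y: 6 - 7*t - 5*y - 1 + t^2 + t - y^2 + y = t^2 - 6*t - y^2 - 4*y + 5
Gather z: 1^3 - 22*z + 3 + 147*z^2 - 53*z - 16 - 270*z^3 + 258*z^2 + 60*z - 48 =-270*z^3 + 405*z^2 - 15*z - 60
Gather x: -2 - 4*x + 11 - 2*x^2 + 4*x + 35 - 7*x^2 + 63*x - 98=-9*x^2 + 63*x - 54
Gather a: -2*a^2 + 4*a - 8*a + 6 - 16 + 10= -2*a^2 - 4*a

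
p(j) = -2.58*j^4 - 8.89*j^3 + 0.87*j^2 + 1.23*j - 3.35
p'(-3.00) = 34.62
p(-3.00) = 31.84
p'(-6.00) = 1259.79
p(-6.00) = -1402.85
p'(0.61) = -9.97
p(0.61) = -4.65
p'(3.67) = -861.73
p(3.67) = -894.60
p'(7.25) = -5320.72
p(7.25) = -10464.55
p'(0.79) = -19.13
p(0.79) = -7.22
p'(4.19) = -1218.84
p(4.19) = -1432.07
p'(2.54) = -335.53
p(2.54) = -247.68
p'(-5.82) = 1122.18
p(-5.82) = -1188.62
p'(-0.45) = -4.01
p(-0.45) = -3.02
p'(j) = -10.32*j^3 - 26.67*j^2 + 1.74*j + 1.23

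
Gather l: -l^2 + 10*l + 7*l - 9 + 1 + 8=-l^2 + 17*l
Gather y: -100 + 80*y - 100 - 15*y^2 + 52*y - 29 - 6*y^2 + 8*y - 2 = -21*y^2 + 140*y - 231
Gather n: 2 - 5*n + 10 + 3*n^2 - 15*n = 3*n^2 - 20*n + 12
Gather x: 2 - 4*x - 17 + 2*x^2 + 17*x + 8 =2*x^2 + 13*x - 7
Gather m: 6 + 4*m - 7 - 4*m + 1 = 0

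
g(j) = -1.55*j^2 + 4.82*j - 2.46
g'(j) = 4.82 - 3.1*j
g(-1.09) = -9.56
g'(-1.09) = 8.20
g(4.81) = -15.14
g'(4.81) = -10.09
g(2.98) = -1.86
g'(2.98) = -4.42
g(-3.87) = -44.33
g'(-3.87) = 16.82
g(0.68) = 0.10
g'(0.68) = 2.71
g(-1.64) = -14.53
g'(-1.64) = 9.90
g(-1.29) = -11.26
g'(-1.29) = 8.82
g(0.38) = -0.85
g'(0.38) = 3.64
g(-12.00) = -283.50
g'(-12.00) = 42.02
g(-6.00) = -87.18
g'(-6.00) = 23.42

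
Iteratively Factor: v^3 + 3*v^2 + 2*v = (v + 1)*(v^2 + 2*v) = (v + 1)*(v + 2)*(v)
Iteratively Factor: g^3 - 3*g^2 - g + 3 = (g + 1)*(g^2 - 4*g + 3) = (g - 3)*(g + 1)*(g - 1)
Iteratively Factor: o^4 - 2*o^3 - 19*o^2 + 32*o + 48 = (o + 1)*(o^3 - 3*o^2 - 16*o + 48) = (o - 3)*(o + 1)*(o^2 - 16) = (o - 4)*(o - 3)*(o + 1)*(o + 4)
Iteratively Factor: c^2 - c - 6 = (c - 3)*(c + 2)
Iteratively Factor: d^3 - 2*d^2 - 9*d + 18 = (d + 3)*(d^2 - 5*d + 6) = (d - 3)*(d + 3)*(d - 2)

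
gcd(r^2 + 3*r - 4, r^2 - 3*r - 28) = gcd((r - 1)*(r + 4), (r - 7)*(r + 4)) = r + 4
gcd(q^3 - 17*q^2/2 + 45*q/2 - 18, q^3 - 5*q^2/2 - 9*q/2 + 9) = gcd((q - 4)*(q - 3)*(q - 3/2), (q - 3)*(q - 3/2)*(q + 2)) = q^2 - 9*q/2 + 9/2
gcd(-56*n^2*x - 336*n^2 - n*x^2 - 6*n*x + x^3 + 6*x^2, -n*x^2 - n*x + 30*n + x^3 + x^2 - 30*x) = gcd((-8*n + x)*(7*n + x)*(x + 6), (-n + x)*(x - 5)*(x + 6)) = x + 6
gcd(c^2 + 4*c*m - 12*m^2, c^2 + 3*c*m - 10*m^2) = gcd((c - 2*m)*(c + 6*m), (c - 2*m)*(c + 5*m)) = c - 2*m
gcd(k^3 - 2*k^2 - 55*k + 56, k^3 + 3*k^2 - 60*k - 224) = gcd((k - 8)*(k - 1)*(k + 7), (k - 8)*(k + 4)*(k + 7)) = k^2 - k - 56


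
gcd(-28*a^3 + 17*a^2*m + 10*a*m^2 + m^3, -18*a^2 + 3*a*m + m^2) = 1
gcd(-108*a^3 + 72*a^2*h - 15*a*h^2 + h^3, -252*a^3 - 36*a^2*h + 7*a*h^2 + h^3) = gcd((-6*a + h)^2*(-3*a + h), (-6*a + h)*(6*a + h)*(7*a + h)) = 6*a - h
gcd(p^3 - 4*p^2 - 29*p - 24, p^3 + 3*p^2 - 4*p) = 1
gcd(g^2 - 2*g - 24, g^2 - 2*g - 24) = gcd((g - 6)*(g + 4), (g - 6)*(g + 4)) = g^2 - 2*g - 24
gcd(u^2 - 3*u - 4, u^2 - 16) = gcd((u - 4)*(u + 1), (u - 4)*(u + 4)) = u - 4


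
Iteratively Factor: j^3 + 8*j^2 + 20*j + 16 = (j + 2)*(j^2 + 6*j + 8) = (j + 2)^2*(j + 4)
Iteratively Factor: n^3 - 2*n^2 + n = (n - 1)*(n^2 - n) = (n - 1)^2*(n)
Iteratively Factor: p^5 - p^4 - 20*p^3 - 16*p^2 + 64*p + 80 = (p + 2)*(p^4 - 3*p^3 - 14*p^2 + 12*p + 40) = (p + 2)^2*(p^3 - 5*p^2 - 4*p + 20) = (p - 2)*(p + 2)^2*(p^2 - 3*p - 10) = (p - 5)*(p - 2)*(p + 2)^2*(p + 2)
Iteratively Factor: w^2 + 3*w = (w)*(w + 3)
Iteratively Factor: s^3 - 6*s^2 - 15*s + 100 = (s - 5)*(s^2 - s - 20) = (s - 5)*(s + 4)*(s - 5)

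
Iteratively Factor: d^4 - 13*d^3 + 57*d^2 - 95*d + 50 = (d - 5)*(d^3 - 8*d^2 + 17*d - 10) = (d - 5)*(d - 1)*(d^2 - 7*d + 10) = (d - 5)*(d - 2)*(d - 1)*(d - 5)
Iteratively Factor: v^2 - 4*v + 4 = (v - 2)*(v - 2)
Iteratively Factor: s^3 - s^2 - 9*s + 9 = (s - 1)*(s^2 - 9) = (s - 3)*(s - 1)*(s + 3)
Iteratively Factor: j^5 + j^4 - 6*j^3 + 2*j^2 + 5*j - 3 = (j + 3)*(j^4 - 2*j^3 + 2*j - 1) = (j + 1)*(j + 3)*(j^3 - 3*j^2 + 3*j - 1) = (j - 1)*(j + 1)*(j + 3)*(j^2 - 2*j + 1) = (j - 1)^2*(j + 1)*(j + 3)*(j - 1)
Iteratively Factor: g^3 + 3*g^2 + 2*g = (g + 1)*(g^2 + 2*g) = (g + 1)*(g + 2)*(g)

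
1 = 1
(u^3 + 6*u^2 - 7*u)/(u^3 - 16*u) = (u^2 + 6*u - 7)/(u^2 - 16)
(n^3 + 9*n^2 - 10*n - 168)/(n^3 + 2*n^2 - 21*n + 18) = (n^2 + 3*n - 28)/(n^2 - 4*n + 3)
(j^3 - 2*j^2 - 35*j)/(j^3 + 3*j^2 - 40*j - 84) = j*(j^2 - 2*j - 35)/(j^3 + 3*j^2 - 40*j - 84)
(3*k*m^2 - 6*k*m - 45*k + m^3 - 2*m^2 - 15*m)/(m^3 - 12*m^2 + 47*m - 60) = (3*k*m + 9*k + m^2 + 3*m)/(m^2 - 7*m + 12)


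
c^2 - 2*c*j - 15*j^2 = (c - 5*j)*(c + 3*j)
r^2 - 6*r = r*(r - 6)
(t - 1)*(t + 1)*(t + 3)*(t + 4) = t^4 + 7*t^3 + 11*t^2 - 7*t - 12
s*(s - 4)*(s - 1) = s^3 - 5*s^2 + 4*s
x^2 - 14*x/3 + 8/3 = (x - 4)*(x - 2/3)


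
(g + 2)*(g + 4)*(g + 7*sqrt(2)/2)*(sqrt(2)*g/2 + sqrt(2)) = sqrt(2)*g^4/2 + 7*g^3/2 + 4*sqrt(2)*g^3 + 10*sqrt(2)*g^2 + 28*g^2 + 8*sqrt(2)*g + 70*g + 56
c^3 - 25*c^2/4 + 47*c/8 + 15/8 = (c - 5)*(c - 3/2)*(c + 1/4)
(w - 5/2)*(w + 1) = w^2 - 3*w/2 - 5/2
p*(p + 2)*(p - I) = p^3 + 2*p^2 - I*p^2 - 2*I*p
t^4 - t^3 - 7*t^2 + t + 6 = (t - 3)*(t - 1)*(t + 1)*(t + 2)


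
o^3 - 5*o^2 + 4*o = o*(o - 4)*(o - 1)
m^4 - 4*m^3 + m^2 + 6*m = m*(m - 3)*(m - 2)*(m + 1)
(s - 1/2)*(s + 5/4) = s^2 + 3*s/4 - 5/8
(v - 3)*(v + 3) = v^2 - 9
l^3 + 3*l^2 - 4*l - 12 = (l - 2)*(l + 2)*(l + 3)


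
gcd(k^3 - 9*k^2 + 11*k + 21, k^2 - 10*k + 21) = k^2 - 10*k + 21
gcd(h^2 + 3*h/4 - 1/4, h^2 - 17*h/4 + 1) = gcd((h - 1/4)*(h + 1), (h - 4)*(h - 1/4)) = h - 1/4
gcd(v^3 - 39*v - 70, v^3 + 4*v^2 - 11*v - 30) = v^2 + 7*v + 10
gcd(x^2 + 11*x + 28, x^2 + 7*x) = x + 7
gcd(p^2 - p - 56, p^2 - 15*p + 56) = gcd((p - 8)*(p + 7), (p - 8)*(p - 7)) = p - 8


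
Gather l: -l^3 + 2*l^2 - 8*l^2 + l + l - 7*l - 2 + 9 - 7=-l^3 - 6*l^2 - 5*l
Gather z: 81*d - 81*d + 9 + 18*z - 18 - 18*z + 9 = 0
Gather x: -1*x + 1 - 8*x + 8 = 9 - 9*x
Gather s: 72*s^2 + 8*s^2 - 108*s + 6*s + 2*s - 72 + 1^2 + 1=80*s^2 - 100*s - 70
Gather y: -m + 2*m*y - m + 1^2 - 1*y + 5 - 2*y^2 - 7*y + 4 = -2*m - 2*y^2 + y*(2*m - 8) + 10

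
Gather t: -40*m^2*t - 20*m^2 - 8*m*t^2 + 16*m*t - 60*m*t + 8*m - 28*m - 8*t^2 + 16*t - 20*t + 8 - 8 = -20*m^2 - 20*m + t^2*(-8*m - 8) + t*(-40*m^2 - 44*m - 4)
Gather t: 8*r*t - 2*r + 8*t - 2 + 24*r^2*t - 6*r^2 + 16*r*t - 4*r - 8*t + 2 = -6*r^2 - 6*r + t*(24*r^2 + 24*r)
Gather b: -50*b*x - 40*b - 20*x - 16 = b*(-50*x - 40) - 20*x - 16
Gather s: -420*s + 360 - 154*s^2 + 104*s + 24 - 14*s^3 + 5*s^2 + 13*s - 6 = -14*s^3 - 149*s^2 - 303*s + 378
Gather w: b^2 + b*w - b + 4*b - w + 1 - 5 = b^2 + 3*b + w*(b - 1) - 4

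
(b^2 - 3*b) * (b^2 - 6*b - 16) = b^4 - 9*b^3 + 2*b^2 + 48*b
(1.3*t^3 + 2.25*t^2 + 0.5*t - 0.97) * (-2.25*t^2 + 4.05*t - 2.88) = -2.925*t^5 + 0.2025*t^4 + 4.2435*t^3 - 2.2725*t^2 - 5.3685*t + 2.7936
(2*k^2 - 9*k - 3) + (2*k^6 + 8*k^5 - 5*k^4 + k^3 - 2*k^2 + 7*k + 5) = 2*k^6 + 8*k^5 - 5*k^4 + k^3 - 2*k + 2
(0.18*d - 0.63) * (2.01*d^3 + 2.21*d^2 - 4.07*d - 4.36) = 0.3618*d^4 - 0.8685*d^3 - 2.1249*d^2 + 1.7793*d + 2.7468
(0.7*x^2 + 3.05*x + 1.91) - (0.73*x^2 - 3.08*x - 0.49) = -0.03*x^2 + 6.13*x + 2.4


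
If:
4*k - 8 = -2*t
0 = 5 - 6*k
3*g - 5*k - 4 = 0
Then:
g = 49/18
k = 5/6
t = 7/3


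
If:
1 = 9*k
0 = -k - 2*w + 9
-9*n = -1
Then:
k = 1/9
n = 1/9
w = 40/9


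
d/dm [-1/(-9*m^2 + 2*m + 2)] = 2*(1 - 9*m)/(-9*m^2 + 2*m + 2)^2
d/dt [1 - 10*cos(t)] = 10*sin(t)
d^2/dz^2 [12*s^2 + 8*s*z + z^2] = 2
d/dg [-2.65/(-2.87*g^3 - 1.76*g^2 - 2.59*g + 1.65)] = (-22.8165*g^2 - 9.328*g - 6.8635)/(2.87*g^3 + 1.76*g^2 + 2.59*g - 1.65)^2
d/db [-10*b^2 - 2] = -20*b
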